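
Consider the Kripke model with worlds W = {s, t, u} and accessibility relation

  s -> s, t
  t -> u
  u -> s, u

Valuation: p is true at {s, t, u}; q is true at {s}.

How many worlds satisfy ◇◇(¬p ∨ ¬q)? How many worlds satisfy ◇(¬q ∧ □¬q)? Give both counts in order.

For ◇◇(¬p ∨ ¬q):
s: successors {s, t}; ◇(¬p ∨ ¬q) there: s:T, t:T. ✓
t: successors {u}; ◇(¬p ∨ ¬q) there: u:T. ✓
u: successors {s, u}; ◇(¬p ∨ ¬q) there: s:T, u:T. ✓
— 3 worlds.
For ◇(¬q ∧ □¬q):
s: successors {s, t}; ¬q ∧ □¬q there: s:F, t:T. ✓
t: successors {u}; ¬q ∧ □¬q there: u:F. ✗
u: successors {s, u}; ¬q ∧ □¬q there: s:F, u:F. ✗
— 1 world.

3 and 1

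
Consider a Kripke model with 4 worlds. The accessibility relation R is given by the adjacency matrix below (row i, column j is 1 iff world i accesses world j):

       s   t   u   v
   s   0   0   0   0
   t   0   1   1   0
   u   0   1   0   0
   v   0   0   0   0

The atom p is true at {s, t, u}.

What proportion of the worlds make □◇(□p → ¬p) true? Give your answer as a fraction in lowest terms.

s: no successors, so □◇(□p → ¬p) holds vacuously. ✓
t: successors {t, u}; ◇(□p → ¬p) there: t:F, u:F. ✗
u: successors {t}; ◇(□p → ¬p) there: t:F. ✗
v: no successors, so □◇(□p → ¬p) holds vacuously. ✓
That's 2 of 4 worlds, so 2/4 = 1/2.

1/2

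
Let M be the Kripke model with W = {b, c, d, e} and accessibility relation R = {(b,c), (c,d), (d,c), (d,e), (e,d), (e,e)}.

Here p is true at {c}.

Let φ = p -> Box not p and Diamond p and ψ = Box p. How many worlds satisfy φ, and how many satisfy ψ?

3 and 1

For p -> Box not p and Diamond p:
b: p is F, Box not p and Diamond p is F. ✓
c: p is T, Box not p and Diamond p is F. ✗
d: p is F, Box not p and Diamond p is F. ✓
e: p is F, Box not p and Diamond p is F. ✓
— 3 worlds.
For Box p:
b: successors {c}; p there: c:T. ✓
c: successors {d}; p there: d:F. ✗
d: successors {c, e}; p there: c:T, e:F. ✗
e: successors {d, e}; p there: d:F, e:F. ✗
— 1 world.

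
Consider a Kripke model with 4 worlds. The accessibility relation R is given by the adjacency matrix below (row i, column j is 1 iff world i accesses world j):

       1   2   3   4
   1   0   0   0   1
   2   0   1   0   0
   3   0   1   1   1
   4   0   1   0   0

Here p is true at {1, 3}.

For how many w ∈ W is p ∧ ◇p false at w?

3

1: p is T, ◇p is F. ✗
2: p is F, ◇p is F. ✗
3: p is T, ◇p is T. ✓
4: p is F, ◇p is F. ✗
Satisfying worlds: {3}.
So p ∧ ◇p fails at the other 3 worlds.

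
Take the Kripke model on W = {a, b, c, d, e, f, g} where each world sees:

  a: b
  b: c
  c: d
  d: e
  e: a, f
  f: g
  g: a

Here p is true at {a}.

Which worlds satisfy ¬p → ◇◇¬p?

{a, b, c, d, e, g}

a: ¬p is F, ◇◇¬p is T. ✓
b: ¬p is T, ◇◇¬p is T. ✓
c: ¬p is T, ◇◇¬p is T. ✓
d: ¬p is T, ◇◇¬p is T. ✓
e: ¬p is T, ◇◇¬p is T. ✓
f: ¬p is T, ◇◇¬p is F. ✗
g: ¬p is T, ◇◇¬p is T. ✓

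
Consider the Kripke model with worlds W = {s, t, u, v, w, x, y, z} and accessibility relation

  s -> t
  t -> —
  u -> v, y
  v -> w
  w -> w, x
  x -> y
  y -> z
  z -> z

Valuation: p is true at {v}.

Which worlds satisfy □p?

s: successors {t}; p there: t:F. ✗
t: no successors, so □p holds vacuously. ✓
u: successors {v, y}; p there: v:T, y:F. ✗
v: successors {w}; p there: w:F. ✗
w: successors {w, x}; p there: w:F, x:F. ✗
x: successors {y}; p there: y:F. ✗
y: successors {z}; p there: z:F. ✗
z: successors {z}; p there: z:F. ✗

{t}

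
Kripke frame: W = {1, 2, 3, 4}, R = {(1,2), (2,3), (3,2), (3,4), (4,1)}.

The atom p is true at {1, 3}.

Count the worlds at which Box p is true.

2

1: successors {2}; p there: 2:F. ✗
2: successors {3}; p there: 3:T. ✓
3: successors {2, 4}; p there: 2:F, 4:F. ✗
4: successors {1}; p there: 1:T. ✓
Satisfying worlds: {2, 4}.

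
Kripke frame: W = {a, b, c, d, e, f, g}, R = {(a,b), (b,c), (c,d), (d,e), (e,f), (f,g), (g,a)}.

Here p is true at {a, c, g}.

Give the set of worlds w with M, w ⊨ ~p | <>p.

a: ~p is F, <>p is F. ✗
b: ~p is T, <>p is T. ✓
c: ~p is F, <>p is F. ✗
d: ~p is T, <>p is F. ✓
e: ~p is T, <>p is F. ✓
f: ~p is T, <>p is T. ✓
g: ~p is F, <>p is T. ✓

{b, d, e, f, g}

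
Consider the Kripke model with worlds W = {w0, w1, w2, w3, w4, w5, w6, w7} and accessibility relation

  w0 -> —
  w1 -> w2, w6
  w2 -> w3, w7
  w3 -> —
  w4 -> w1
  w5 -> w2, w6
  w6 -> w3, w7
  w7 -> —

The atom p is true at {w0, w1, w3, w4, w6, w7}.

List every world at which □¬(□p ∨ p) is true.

{w0, w3, w7}

w0: no successors, so □¬(□p ∨ p) holds vacuously. ✓
w1: successors {w2, w6}; ¬(□p ∨ p) there: w2:F, w6:F. ✗
w2: successors {w3, w7}; ¬(□p ∨ p) there: w3:F, w7:F. ✗
w3: no successors, so □¬(□p ∨ p) holds vacuously. ✓
w4: successors {w1}; ¬(□p ∨ p) there: w1:F. ✗
w5: successors {w2, w6}; ¬(□p ∨ p) there: w2:F, w6:F. ✗
w6: successors {w3, w7}; ¬(□p ∨ p) there: w3:F, w7:F. ✗
w7: no successors, so □¬(□p ∨ p) holds vacuously. ✓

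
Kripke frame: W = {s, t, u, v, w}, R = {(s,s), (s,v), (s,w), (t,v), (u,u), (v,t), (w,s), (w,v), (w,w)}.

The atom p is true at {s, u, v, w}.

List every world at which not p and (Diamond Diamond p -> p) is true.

s: not p is F, Diamond Diamond p -> p is T. ✗
t: not p is T, Diamond Diamond p -> p is T. ✓
u: not p is F, Diamond Diamond p -> p is T. ✗
v: not p is F, Diamond Diamond p -> p is T. ✗
w: not p is F, Diamond Diamond p -> p is T. ✗

{t}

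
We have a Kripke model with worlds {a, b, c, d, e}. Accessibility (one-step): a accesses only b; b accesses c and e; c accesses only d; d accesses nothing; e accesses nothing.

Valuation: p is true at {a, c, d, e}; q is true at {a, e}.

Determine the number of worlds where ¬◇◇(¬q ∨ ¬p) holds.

a: ◇◇(¬q ∨ ¬p) is T. ✗
b: ◇◇(¬q ∨ ¬p) is T. ✗
c: ◇◇(¬q ∨ ¬p) is F. ✓
d: ◇◇(¬q ∨ ¬p) is F. ✓
e: ◇◇(¬q ∨ ¬p) is F. ✓
Satisfying worlds: {c, d, e}.

3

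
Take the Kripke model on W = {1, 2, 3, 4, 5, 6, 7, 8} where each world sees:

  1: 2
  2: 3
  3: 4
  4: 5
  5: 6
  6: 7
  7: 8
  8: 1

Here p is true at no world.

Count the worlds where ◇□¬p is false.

0

1: successors {2}; □¬p there: 2:T. ✓
2: successors {3}; □¬p there: 3:T. ✓
3: successors {4}; □¬p there: 4:T. ✓
4: successors {5}; □¬p there: 5:T. ✓
5: successors {6}; □¬p there: 6:T. ✓
6: successors {7}; □¬p there: 7:T. ✓
7: successors {8}; □¬p there: 8:T. ✓
8: successors {1}; □¬p there: 1:T. ✓
Satisfying worlds: {1, 2, 3, 4, 5, 6, 7, 8}.
So ◇□¬p fails at the other 0 worlds.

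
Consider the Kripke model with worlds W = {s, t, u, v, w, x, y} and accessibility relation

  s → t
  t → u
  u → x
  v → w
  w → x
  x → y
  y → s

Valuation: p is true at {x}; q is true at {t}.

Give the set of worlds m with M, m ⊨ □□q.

s: successors {t}; □q there: t:F. ✗
t: successors {u}; □q there: u:F. ✗
u: successors {x}; □q there: x:F. ✗
v: successors {w}; □q there: w:F. ✗
w: successors {x}; □q there: x:F. ✗
x: successors {y}; □q there: y:F. ✗
y: successors {s}; □q there: s:T. ✓

{y}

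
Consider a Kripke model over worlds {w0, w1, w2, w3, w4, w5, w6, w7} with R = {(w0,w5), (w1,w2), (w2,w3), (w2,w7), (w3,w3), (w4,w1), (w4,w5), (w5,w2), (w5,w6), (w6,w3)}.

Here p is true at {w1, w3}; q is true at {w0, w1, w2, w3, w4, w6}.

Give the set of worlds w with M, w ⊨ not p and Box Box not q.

{w7}

w0: not p is T, Box Box not q is F. ✗
w1: not p is F, Box Box not q is F. ✗
w2: not p is T, Box Box not q is F. ✗
w3: not p is F, Box Box not q is F. ✗
w4: not p is T, Box Box not q is F. ✗
w5: not p is T, Box Box not q is F. ✗
w6: not p is T, Box Box not q is F. ✗
w7: not p is T, Box Box not q is T. ✓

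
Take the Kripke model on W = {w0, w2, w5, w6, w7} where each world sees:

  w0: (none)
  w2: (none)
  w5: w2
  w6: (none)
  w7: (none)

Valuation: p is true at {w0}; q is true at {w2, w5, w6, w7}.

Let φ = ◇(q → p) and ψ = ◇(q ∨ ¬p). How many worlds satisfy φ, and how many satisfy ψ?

For ◇(q → p):
w0: no successors, so ◇(q → p) fails. ✗
w2: no successors, so ◇(q → p) fails. ✗
w5: successors {w2}; q → p there: w2:F. ✗
w6: no successors, so ◇(q → p) fails. ✗
w7: no successors, so ◇(q → p) fails. ✗
— 0 worlds.
For ◇(q ∨ ¬p):
w0: no successors, so ◇(q ∨ ¬p) fails. ✗
w2: no successors, so ◇(q ∨ ¬p) fails. ✗
w5: successors {w2}; q ∨ ¬p there: w2:T. ✓
w6: no successors, so ◇(q ∨ ¬p) fails. ✗
w7: no successors, so ◇(q ∨ ¬p) fails. ✗
— 1 world.

0 and 1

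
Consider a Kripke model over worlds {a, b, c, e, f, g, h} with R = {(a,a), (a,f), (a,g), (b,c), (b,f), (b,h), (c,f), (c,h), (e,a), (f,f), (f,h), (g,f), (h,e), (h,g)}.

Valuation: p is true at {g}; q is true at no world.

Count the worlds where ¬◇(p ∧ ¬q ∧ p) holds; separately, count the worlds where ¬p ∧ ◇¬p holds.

For ¬◇(p ∧ ¬q ∧ p):
a: ◇(p ∧ ¬q ∧ p) is T. ✗
b: ◇(p ∧ ¬q ∧ p) is F. ✓
c: ◇(p ∧ ¬q ∧ p) is F. ✓
e: ◇(p ∧ ¬q ∧ p) is F. ✓
f: ◇(p ∧ ¬q ∧ p) is F. ✓
g: ◇(p ∧ ¬q ∧ p) is F. ✓
h: ◇(p ∧ ¬q ∧ p) is T. ✗
— 5 worlds.
For ¬p ∧ ◇¬p:
a: ¬p is T, ◇¬p is T. ✓
b: ¬p is T, ◇¬p is T. ✓
c: ¬p is T, ◇¬p is T. ✓
e: ¬p is T, ◇¬p is T. ✓
f: ¬p is T, ◇¬p is T. ✓
g: ¬p is F, ◇¬p is T. ✗
h: ¬p is T, ◇¬p is T. ✓
— 6 worlds.

5 and 6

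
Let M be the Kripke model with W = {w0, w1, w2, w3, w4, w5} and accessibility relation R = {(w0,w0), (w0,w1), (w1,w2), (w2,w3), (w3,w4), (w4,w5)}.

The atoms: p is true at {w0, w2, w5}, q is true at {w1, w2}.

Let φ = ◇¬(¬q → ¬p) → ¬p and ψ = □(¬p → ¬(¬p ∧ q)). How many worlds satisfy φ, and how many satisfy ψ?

For ◇¬(¬q → ¬p) → ¬p:
w0: ◇¬(¬q → ¬p) is T, ¬p is F. ✗
w1: ◇¬(¬q → ¬p) is F, ¬p is T. ✓
w2: ◇¬(¬q → ¬p) is F, ¬p is F. ✓
w3: ◇¬(¬q → ¬p) is F, ¬p is T. ✓
w4: ◇¬(¬q → ¬p) is T, ¬p is T. ✓
w5: ◇¬(¬q → ¬p) is F, ¬p is F. ✓
— 5 worlds.
For □(¬p → ¬(¬p ∧ q)):
w0: successors {w0, w1}; ¬p → ¬(¬p ∧ q) there: w0:T, w1:F. ✗
w1: successors {w2}; ¬p → ¬(¬p ∧ q) there: w2:T. ✓
w2: successors {w3}; ¬p → ¬(¬p ∧ q) there: w3:T. ✓
w3: successors {w4}; ¬p → ¬(¬p ∧ q) there: w4:T. ✓
w4: successors {w5}; ¬p → ¬(¬p ∧ q) there: w5:T. ✓
w5: no successors, so □(¬p → ¬(¬p ∧ q)) holds vacuously. ✓
— 5 worlds.

5 and 5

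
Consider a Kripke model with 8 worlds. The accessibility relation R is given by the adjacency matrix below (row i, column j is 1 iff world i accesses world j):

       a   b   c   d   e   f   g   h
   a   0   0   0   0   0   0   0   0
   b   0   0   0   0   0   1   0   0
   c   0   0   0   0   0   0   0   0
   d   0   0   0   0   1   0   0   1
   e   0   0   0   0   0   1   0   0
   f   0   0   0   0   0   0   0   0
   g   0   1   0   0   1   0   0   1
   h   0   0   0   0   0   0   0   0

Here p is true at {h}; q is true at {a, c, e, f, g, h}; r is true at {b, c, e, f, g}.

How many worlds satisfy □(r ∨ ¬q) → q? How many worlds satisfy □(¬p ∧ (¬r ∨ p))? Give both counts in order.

7 and 4

For □(r ∨ ¬q) → q:
a: □(r ∨ ¬q) is T, q is T. ✓
b: □(r ∨ ¬q) is T, q is F. ✗
c: □(r ∨ ¬q) is T, q is T. ✓
d: □(r ∨ ¬q) is F, q is F. ✓
e: □(r ∨ ¬q) is T, q is T. ✓
f: □(r ∨ ¬q) is T, q is T. ✓
g: □(r ∨ ¬q) is F, q is T. ✓
h: □(r ∨ ¬q) is T, q is T. ✓
— 7 worlds.
For □(¬p ∧ (¬r ∨ p)):
a: no successors, so □(¬p ∧ (¬r ∨ p)) holds vacuously. ✓
b: successors {f}; ¬p ∧ (¬r ∨ p) there: f:F. ✗
c: no successors, so □(¬p ∧ (¬r ∨ p)) holds vacuously. ✓
d: successors {e, h}; ¬p ∧ (¬r ∨ p) there: e:F, h:F. ✗
e: successors {f}; ¬p ∧ (¬r ∨ p) there: f:F. ✗
f: no successors, so □(¬p ∧ (¬r ∨ p)) holds vacuously. ✓
g: successors {b, e, h}; ¬p ∧ (¬r ∨ p) there: b:F, e:F, h:F. ✗
h: no successors, so □(¬p ∧ (¬r ∨ p)) holds vacuously. ✓
— 4 worlds.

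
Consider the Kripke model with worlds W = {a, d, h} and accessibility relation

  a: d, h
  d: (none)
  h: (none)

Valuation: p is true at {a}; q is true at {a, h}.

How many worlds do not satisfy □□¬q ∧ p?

a: □□¬q is T, p is T. ✓
d: □□¬q is T, p is F. ✗
h: □□¬q is T, p is F. ✗
Satisfying worlds: {a}.
So □□¬q ∧ p fails at the other 2 worlds.

2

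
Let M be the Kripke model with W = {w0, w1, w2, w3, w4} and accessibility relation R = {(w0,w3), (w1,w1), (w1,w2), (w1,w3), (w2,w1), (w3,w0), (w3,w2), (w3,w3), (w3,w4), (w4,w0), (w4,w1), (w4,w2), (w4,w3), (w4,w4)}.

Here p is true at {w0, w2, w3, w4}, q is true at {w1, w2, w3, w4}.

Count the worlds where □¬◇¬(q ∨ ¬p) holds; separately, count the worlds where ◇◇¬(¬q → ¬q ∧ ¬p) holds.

1 and 4

For □¬◇¬(q ∨ ¬p):
w0: successors {w3}; ¬◇¬(q ∨ ¬p) there: w3:F. ✗
w1: successors {w1, w2, w3}; ¬◇¬(q ∨ ¬p) there: w1:T, w2:T, w3:F. ✗
w2: successors {w1}; ¬◇¬(q ∨ ¬p) there: w1:T. ✓
w3: successors {w0, w2, w3, w4}; ¬◇¬(q ∨ ¬p) there: w0:T, w2:T, w3:F, w4:F. ✗
w4: successors {w0, w1, w2, w3, w4}; ¬◇¬(q ∨ ¬p) there: w0:T, w1:T, w2:T, w3:F, w4:F. ✗
— 1 world.
For ◇◇¬(¬q → ¬q ∧ ¬p):
w0: successors {w3}; ◇¬(¬q → ¬q ∧ ¬p) there: w3:T. ✓
w1: successors {w1, w2, w3}; ◇¬(¬q → ¬q ∧ ¬p) there: w1:F, w2:F, w3:T. ✓
w2: successors {w1}; ◇¬(¬q → ¬q ∧ ¬p) there: w1:F. ✗
w3: successors {w0, w2, w3, w4}; ◇¬(¬q → ¬q ∧ ¬p) there: w0:F, w2:F, w3:T, w4:T. ✓
w4: successors {w0, w1, w2, w3, w4}; ◇¬(¬q → ¬q ∧ ¬p) there: w0:F, w1:F, w2:F, w3:T, w4:T. ✓
— 4 worlds.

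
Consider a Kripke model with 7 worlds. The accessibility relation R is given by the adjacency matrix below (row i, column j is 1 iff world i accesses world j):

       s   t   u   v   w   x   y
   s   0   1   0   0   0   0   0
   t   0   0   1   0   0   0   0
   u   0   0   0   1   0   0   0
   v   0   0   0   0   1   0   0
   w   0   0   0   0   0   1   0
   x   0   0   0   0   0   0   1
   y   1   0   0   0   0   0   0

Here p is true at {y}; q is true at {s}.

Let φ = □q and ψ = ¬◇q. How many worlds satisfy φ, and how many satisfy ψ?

1 and 6

For □q:
s: successors {t}; q there: t:F. ✗
t: successors {u}; q there: u:F. ✗
u: successors {v}; q there: v:F. ✗
v: successors {w}; q there: w:F. ✗
w: successors {x}; q there: x:F. ✗
x: successors {y}; q there: y:F. ✗
y: successors {s}; q there: s:T. ✓
— 1 world.
For ¬◇q:
s: ◇q is F. ✓
t: ◇q is F. ✓
u: ◇q is F. ✓
v: ◇q is F. ✓
w: ◇q is F. ✓
x: ◇q is F. ✓
y: ◇q is T. ✗
— 6 worlds.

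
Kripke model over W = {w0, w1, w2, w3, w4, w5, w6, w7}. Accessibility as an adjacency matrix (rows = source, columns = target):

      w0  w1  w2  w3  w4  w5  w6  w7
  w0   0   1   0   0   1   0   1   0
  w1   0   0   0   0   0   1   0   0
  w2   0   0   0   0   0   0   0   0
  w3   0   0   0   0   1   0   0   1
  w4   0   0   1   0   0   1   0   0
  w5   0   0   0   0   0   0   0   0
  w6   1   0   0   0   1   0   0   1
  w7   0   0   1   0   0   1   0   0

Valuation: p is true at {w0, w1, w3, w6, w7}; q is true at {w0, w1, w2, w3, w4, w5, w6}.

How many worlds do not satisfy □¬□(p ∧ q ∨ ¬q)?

3

w0: successors {w1, w4, w6}; ¬□(p ∧ q ∨ ¬q) there: w1:T, w4:T, w6:T. ✓
w1: successors {w5}; ¬□(p ∧ q ∨ ¬q) there: w5:F. ✗
w2: no successors, so □¬□(p ∧ q ∨ ¬q) holds vacuously. ✓
w3: successors {w4, w7}; ¬□(p ∧ q ∨ ¬q) there: w4:T, w7:T. ✓
w4: successors {w2, w5}; ¬□(p ∧ q ∨ ¬q) there: w2:F, w5:F. ✗
w5: no successors, so □¬□(p ∧ q ∨ ¬q) holds vacuously. ✓
w6: successors {w0, w4, w7}; ¬□(p ∧ q ∨ ¬q) there: w0:T, w4:T, w7:T. ✓
w7: successors {w2, w5}; ¬□(p ∧ q ∨ ¬q) there: w2:F, w5:F. ✗
Satisfying worlds: {w0, w2, w3, w5, w6}.
So □¬□(p ∧ q ∨ ¬q) fails at the other 3 worlds.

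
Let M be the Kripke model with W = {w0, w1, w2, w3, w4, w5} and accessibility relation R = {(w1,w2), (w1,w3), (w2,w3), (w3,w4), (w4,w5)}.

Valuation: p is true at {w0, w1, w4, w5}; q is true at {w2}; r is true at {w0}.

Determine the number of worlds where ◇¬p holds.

2

w0: no successors, so ◇¬p fails. ✗
w1: successors {w2, w3}; ¬p there: w2:T, w3:T. ✓
w2: successors {w3}; ¬p there: w3:T. ✓
w3: successors {w4}; ¬p there: w4:F. ✗
w4: successors {w5}; ¬p there: w5:F. ✗
w5: no successors, so ◇¬p fails. ✗
Satisfying worlds: {w1, w2}.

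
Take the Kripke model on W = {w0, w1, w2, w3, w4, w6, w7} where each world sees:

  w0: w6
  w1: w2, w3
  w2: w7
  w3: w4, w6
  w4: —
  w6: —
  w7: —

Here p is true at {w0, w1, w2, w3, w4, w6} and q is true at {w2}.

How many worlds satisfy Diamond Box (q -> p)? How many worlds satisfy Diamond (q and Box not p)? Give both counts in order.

4 and 1

For Diamond Box (q -> p):
w0: successors {w6}; Box (q -> p) there: w6:T. ✓
w1: successors {w2, w3}; Box (q -> p) there: w2:T, w3:T. ✓
w2: successors {w7}; Box (q -> p) there: w7:T. ✓
w3: successors {w4, w6}; Box (q -> p) there: w4:T, w6:T. ✓
w4: no successors, so Diamond Box (q -> p) fails. ✗
w6: no successors, so Diamond Box (q -> p) fails. ✗
w7: no successors, so Diamond Box (q -> p) fails. ✗
— 4 worlds.
For Diamond (q and Box not p):
w0: successors {w6}; q and Box not p there: w6:F. ✗
w1: successors {w2, w3}; q and Box not p there: w2:T, w3:F. ✓
w2: successors {w7}; q and Box not p there: w7:F. ✗
w3: successors {w4, w6}; q and Box not p there: w4:F, w6:F. ✗
w4: no successors, so Diamond (q and Box not p) fails. ✗
w6: no successors, so Diamond (q and Box not p) fails. ✗
w7: no successors, so Diamond (q and Box not p) fails. ✗
— 1 world.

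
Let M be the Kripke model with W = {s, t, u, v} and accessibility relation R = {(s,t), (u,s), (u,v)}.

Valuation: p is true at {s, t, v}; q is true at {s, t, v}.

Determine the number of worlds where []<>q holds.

s: successors {t}; <>q there: t:F. ✗
t: no successors, so []<>q holds vacuously. ✓
u: successors {s, v}; <>q there: s:T, v:F. ✗
v: no successors, so []<>q holds vacuously. ✓
Satisfying worlds: {t, v}.

2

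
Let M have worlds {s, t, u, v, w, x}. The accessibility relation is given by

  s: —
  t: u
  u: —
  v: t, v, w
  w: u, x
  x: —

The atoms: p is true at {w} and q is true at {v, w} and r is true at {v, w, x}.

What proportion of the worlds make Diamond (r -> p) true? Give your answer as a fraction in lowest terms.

s: no successors, so Diamond (r -> p) fails. ✗
t: successors {u}; r -> p there: u:T. ✓
u: no successors, so Diamond (r -> p) fails. ✗
v: successors {t, v, w}; r -> p there: t:T, v:F, w:T. ✓
w: successors {u, x}; r -> p there: u:T, x:F. ✓
x: no successors, so Diamond (r -> p) fails. ✗
That's 3 of 6 worlds, so 3/6 = 1/2.

1/2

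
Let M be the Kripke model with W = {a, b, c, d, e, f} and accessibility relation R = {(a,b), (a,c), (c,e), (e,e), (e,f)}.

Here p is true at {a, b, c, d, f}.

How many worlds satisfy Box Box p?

a: successors {b, c}; Box p there: b:T, c:F. ✗
b: no successors, so Box Box p holds vacuously. ✓
c: successors {e}; Box p there: e:F. ✗
d: no successors, so Box Box p holds vacuously. ✓
e: successors {e, f}; Box p there: e:F, f:T. ✗
f: no successors, so Box Box p holds vacuously. ✓
Satisfying worlds: {b, d, f}.

3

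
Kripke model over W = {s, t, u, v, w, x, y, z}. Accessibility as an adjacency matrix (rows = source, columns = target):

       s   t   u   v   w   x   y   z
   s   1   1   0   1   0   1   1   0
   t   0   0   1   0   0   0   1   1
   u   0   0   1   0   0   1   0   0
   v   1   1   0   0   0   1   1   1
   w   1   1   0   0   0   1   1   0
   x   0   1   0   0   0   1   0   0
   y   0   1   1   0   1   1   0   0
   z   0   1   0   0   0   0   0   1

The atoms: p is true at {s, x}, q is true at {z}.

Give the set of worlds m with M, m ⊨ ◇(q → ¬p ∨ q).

{s, t, u, v, w, x, y, z}

s: successors {s, t, v, x, y}; q → ¬p ∨ q there: s:T, t:T, v:T, x:T, y:T. ✓
t: successors {u, y, z}; q → ¬p ∨ q there: u:T, y:T, z:T. ✓
u: successors {u, x}; q → ¬p ∨ q there: u:T, x:T. ✓
v: successors {s, t, x, y, z}; q → ¬p ∨ q there: s:T, t:T, x:T, y:T, z:T. ✓
w: successors {s, t, x, y}; q → ¬p ∨ q there: s:T, t:T, x:T, y:T. ✓
x: successors {t, x}; q → ¬p ∨ q there: t:T, x:T. ✓
y: successors {t, u, w, x}; q → ¬p ∨ q there: t:T, u:T, w:T, x:T. ✓
z: successors {t, z}; q → ¬p ∨ q there: t:T, z:T. ✓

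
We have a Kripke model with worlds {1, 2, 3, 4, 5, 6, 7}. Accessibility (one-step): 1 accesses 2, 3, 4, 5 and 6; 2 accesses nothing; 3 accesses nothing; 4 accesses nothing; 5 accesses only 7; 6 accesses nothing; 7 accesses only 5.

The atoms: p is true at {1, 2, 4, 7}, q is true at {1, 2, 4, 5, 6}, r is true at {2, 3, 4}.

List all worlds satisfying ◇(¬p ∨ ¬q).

1: successors {2, 3, 4, 5, 6}; ¬p ∨ ¬q there: 2:F, 3:T, 4:F, 5:T, 6:T. ✓
2: no successors, so ◇(¬p ∨ ¬q) fails. ✗
3: no successors, so ◇(¬p ∨ ¬q) fails. ✗
4: no successors, so ◇(¬p ∨ ¬q) fails. ✗
5: successors {7}; ¬p ∨ ¬q there: 7:T. ✓
6: no successors, so ◇(¬p ∨ ¬q) fails. ✗
7: successors {5}; ¬p ∨ ¬q there: 5:T. ✓

{1, 5, 7}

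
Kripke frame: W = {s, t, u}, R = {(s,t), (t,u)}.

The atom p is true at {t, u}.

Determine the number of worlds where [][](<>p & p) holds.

s: successors {t}; [](<>p & p) there: t:F. ✗
t: successors {u}; [](<>p & p) there: u:T. ✓
u: no successors, so [][](<>p & p) holds vacuously. ✓
Satisfying worlds: {t, u}.

2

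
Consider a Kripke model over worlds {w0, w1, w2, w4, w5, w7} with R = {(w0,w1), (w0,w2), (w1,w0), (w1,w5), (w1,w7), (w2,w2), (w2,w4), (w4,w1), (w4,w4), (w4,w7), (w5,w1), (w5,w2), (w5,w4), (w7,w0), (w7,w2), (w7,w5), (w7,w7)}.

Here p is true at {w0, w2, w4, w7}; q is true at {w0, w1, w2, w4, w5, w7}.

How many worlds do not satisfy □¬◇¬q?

0

w0: successors {w1, w2}; ¬◇¬q there: w1:T, w2:T. ✓
w1: successors {w0, w5, w7}; ¬◇¬q there: w0:T, w5:T, w7:T. ✓
w2: successors {w2, w4}; ¬◇¬q there: w2:T, w4:T. ✓
w4: successors {w1, w4, w7}; ¬◇¬q there: w1:T, w4:T, w7:T. ✓
w5: successors {w1, w2, w4}; ¬◇¬q there: w1:T, w2:T, w4:T. ✓
w7: successors {w0, w2, w5, w7}; ¬◇¬q there: w0:T, w2:T, w5:T, w7:T. ✓
Satisfying worlds: {w0, w1, w2, w4, w5, w7}.
So □¬◇¬q fails at the other 0 worlds.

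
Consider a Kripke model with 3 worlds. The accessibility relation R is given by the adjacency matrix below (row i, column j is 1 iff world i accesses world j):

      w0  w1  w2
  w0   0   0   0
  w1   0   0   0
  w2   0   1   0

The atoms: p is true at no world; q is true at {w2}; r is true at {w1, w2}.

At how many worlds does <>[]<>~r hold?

1

w0: no successors, so <>[]<>~r fails. ✗
w1: no successors, so <>[]<>~r fails. ✗
w2: successors {w1}; []<>~r there: w1:T. ✓
Satisfying worlds: {w2}.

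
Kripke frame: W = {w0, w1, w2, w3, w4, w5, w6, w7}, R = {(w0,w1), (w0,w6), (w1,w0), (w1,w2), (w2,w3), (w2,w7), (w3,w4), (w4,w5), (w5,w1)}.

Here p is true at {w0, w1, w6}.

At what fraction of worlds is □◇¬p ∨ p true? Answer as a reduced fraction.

3/4

w0: □◇¬p is F, p is T. ✓
w1: □◇¬p is F, p is T. ✓
w2: □◇¬p is F, p is F. ✗
w3: □◇¬p is T, p is F. ✓
w4: □◇¬p is F, p is F. ✗
w5: □◇¬p is T, p is F. ✓
w6: □◇¬p is T, p is T. ✓
w7: □◇¬p is T, p is F. ✓
That's 6 of 8 worlds, so 6/8 = 3/4.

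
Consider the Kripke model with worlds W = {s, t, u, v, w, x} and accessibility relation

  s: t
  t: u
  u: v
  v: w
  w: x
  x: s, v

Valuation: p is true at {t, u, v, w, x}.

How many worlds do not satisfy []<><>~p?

5

s: successors {t}; <><>~p there: t:F. ✗
t: successors {u}; <><>~p there: u:F. ✗
u: successors {v}; <><>~p there: v:F. ✗
v: successors {w}; <><>~p there: w:T. ✓
w: successors {x}; <><>~p there: x:F. ✗
x: successors {s, v}; <><>~p there: s:F, v:F. ✗
Satisfying worlds: {v}.
So []<><>~p fails at the other 5 worlds.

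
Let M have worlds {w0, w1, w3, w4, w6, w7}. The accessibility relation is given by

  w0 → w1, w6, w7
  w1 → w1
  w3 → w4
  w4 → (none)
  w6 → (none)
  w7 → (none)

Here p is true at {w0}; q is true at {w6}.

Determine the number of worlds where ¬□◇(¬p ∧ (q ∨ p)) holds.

w0: □◇(¬p ∧ (q ∨ p)) is F. ✓
w1: □◇(¬p ∧ (q ∨ p)) is F. ✓
w3: □◇(¬p ∧ (q ∨ p)) is F. ✓
w4: □◇(¬p ∧ (q ∨ p)) is T. ✗
w6: □◇(¬p ∧ (q ∨ p)) is T. ✗
w7: □◇(¬p ∧ (q ∨ p)) is T. ✗
Satisfying worlds: {w0, w1, w3}.

3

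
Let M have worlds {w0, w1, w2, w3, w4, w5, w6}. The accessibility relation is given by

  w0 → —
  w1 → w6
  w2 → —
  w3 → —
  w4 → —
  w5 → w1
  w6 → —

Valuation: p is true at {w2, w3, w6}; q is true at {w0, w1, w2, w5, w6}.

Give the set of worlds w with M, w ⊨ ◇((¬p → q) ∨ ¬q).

w0: no successors, so ◇((¬p → q) ∨ ¬q) fails. ✗
w1: successors {w6}; (¬p → q) ∨ ¬q there: w6:T. ✓
w2: no successors, so ◇((¬p → q) ∨ ¬q) fails. ✗
w3: no successors, so ◇((¬p → q) ∨ ¬q) fails. ✗
w4: no successors, so ◇((¬p → q) ∨ ¬q) fails. ✗
w5: successors {w1}; (¬p → q) ∨ ¬q there: w1:T. ✓
w6: no successors, so ◇((¬p → q) ∨ ¬q) fails. ✗

{w1, w5}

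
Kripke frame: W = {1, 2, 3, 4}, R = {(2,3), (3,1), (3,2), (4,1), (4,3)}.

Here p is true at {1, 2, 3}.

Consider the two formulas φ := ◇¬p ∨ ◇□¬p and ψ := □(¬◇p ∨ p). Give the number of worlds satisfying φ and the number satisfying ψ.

2 and 4

For ◇¬p ∨ ◇□¬p:
1: ◇¬p is F, ◇□¬p is F. ✗
2: ◇¬p is F, ◇□¬p is F. ✗
3: ◇¬p is F, ◇□¬p is T. ✓
4: ◇¬p is F, ◇□¬p is T. ✓
— 2 worlds.
For □(¬◇p ∨ p):
1: no successors, so □(¬◇p ∨ p) holds vacuously. ✓
2: successors {3}; ¬◇p ∨ p there: 3:T. ✓
3: successors {1, 2}; ¬◇p ∨ p there: 1:T, 2:T. ✓
4: successors {1, 3}; ¬◇p ∨ p there: 1:T, 3:T. ✓
— 4 worlds.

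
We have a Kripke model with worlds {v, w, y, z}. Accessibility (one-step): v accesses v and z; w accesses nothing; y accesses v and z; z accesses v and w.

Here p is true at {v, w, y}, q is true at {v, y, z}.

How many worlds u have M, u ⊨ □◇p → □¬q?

v: □◇p is T, □¬q is F. ✗
w: □◇p is T, □¬q is T. ✓
y: □◇p is T, □¬q is F. ✗
z: □◇p is F, □¬q is F. ✓
Satisfying worlds: {w, z}.

2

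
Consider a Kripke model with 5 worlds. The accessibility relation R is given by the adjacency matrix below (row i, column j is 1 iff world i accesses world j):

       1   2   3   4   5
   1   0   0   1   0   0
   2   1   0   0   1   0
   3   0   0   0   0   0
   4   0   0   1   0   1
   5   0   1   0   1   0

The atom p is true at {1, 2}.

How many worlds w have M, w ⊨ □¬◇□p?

1: successors {3}; ¬◇□p there: 3:T. ✓
2: successors {1, 4}; ¬◇□p there: 1:F, 4:F. ✗
3: no successors, so □¬◇□p holds vacuously. ✓
4: successors {3, 5}; ¬◇□p there: 3:T, 5:T. ✓
5: successors {2, 4}; ¬◇□p there: 2:T, 4:F. ✗
Satisfying worlds: {1, 3, 4}.

3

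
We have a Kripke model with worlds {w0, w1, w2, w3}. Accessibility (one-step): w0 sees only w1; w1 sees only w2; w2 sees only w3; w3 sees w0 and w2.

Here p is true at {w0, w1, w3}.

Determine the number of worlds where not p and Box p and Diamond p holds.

1

w0: not p and Box p is F, Diamond p is T. ✗
w1: not p and Box p is F, Diamond p is F. ✗
w2: not p and Box p is T, Diamond p is T. ✓
w3: not p and Box p is F, Diamond p is T. ✗
Satisfying worlds: {w2}.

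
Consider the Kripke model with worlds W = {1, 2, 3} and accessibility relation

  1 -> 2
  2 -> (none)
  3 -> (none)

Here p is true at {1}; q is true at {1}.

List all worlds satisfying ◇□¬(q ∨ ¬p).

1: successors {2}; □¬(q ∨ ¬p) there: 2:T. ✓
2: no successors, so ◇□¬(q ∨ ¬p) fails. ✗
3: no successors, so ◇□¬(q ∨ ¬p) fails. ✗

{1}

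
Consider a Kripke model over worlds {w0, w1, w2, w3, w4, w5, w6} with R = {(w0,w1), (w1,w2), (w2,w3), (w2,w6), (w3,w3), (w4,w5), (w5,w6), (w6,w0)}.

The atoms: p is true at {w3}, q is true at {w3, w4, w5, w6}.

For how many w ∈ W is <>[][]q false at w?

w0: successors {w1}; [][]q there: w1:T. ✓
w1: successors {w2}; [][]q there: w2:F. ✗
w2: successors {w3, w6}; [][]q there: w3:T, w6:F. ✓
w3: successors {w3}; [][]q there: w3:T. ✓
w4: successors {w5}; [][]q there: w5:F. ✗
w5: successors {w6}; [][]q there: w6:F. ✗
w6: successors {w0}; [][]q there: w0:F. ✗
Satisfying worlds: {w0, w2, w3}.
So <>[][]q fails at the other 4 worlds.

4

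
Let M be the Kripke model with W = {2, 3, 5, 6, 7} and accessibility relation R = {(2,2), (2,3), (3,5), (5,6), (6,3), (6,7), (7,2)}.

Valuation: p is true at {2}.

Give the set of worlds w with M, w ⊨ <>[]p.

2: successors {2, 3}; []p there: 2:F, 3:F. ✗
3: successors {5}; []p there: 5:F. ✗
5: successors {6}; []p there: 6:F. ✗
6: successors {3, 7}; []p there: 3:F, 7:T. ✓
7: successors {2}; []p there: 2:F. ✗

{6}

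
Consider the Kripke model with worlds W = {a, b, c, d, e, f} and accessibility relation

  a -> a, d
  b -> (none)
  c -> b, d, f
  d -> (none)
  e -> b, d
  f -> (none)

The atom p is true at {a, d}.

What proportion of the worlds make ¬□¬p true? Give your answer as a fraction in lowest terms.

1/2

a: □¬p is F. ✓
b: □¬p is T. ✗
c: □¬p is F. ✓
d: □¬p is T. ✗
e: □¬p is F. ✓
f: □¬p is T. ✗
That's 3 of 6 worlds, so 3/6 = 1/2.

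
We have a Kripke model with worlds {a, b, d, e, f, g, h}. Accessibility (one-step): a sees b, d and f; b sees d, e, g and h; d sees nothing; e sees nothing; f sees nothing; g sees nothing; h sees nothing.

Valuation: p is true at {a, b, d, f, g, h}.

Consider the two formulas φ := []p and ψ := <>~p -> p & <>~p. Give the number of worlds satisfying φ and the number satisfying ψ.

6 and 7

For []p:
a: successors {b, d, f}; p there: b:T, d:T, f:T. ✓
b: successors {d, e, g, h}; p there: d:T, e:F, g:T, h:T. ✗
d: no successors, so []p holds vacuously. ✓
e: no successors, so []p holds vacuously. ✓
f: no successors, so []p holds vacuously. ✓
g: no successors, so []p holds vacuously. ✓
h: no successors, so []p holds vacuously. ✓
— 6 worlds.
For <>~p -> p & <>~p:
a: <>~p is F, p & <>~p is F. ✓
b: <>~p is T, p & <>~p is T. ✓
d: <>~p is F, p & <>~p is F. ✓
e: <>~p is F, p & <>~p is F. ✓
f: <>~p is F, p & <>~p is F. ✓
g: <>~p is F, p & <>~p is F. ✓
h: <>~p is F, p & <>~p is F. ✓
— 7 worlds.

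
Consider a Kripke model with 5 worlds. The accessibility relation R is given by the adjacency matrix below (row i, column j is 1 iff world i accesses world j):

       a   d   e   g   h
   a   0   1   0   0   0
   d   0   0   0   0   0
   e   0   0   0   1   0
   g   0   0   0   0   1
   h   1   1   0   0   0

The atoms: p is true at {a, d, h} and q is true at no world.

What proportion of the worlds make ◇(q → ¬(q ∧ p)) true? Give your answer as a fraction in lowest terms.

4/5

a: successors {d}; q → ¬(q ∧ p) there: d:T. ✓
d: no successors, so ◇(q → ¬(q ∧ p)) fails. ✗
e: successors {g}; q → ¬(q ∧ p) there: g:T. ✓
g: successors {h}; q → ¬(q ∧ p) there: h:T. ✓
h: successors {a, d}; q → ¬(q ∧ p) there: a:T, d:T. ✓
That's 4 of 5 worlds, so 4/5.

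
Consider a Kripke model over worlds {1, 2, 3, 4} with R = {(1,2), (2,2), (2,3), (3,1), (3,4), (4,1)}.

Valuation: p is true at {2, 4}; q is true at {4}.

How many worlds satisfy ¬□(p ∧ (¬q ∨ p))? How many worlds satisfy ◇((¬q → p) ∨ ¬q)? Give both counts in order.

3 and 4

For ¬□(p ∧ (¬q ∨ p)):
1: □(p ∧ (¬q ∨ p)) is T. ✗
2: □(p ∧ (¬q ∨ p)) is F. ✓
3: □(p ∧ (¬q ∨ p)) is F. ✓
4: □(p ∧ (¬q ∨ p)) is F. ✓
— 3 worlds.
For ◇((¬q → p) ∨ ¬q):
1: successors {2}; (¬q → p) ∨ ¬q there: 2:T. ✓
2: successors {2, 3}; (¬q → p) ∨ ¬q there: 2:T, 3:T. ✓
3: successors {1, 4}; (¬q → p) ∨ ¬q there: 1:T, 4:T. ✓
4: successors {1}; (¬q → p) ∨ ¬q there: 1:T. ✓
— 4 worlds.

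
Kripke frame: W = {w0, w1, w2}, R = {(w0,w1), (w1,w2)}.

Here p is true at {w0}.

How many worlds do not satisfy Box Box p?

w0: successors {w1}; Box p there: w1:F. ✗
w1: successors {w2}; Box p there: w2:T. ✓
w2: no successors, so Box Box p holds vacuously. ✓
Satisfying worlds: {w1, w2}.
So Box Box p fails at the other 1 world.

1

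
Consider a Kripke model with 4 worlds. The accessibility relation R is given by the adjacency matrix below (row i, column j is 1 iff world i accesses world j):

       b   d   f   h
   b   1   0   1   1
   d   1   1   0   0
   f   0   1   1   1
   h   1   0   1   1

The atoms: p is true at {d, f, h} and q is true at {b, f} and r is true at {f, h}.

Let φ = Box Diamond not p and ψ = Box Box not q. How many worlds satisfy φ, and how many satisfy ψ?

For Box Diamond not p:
b: successors {b, f, h}; Diamond not p there: b:T, f:F, h:T. ✗
d: successors {b, d}; Diamond not p there: b:T, d:T. ✓
f: successors {d, f, h}; Diamond not p there: d:T, f:F, h:T. ✗
h: successors {b, f, h}; Diamond not p there: b:T, f:F, h:T. ✗
— 1 world.
For Box Box not q:
b: successors {b, f, h}; Box not q there: b:F, f:F, h:F. ✗
d: successors {b, d}; Box not q there: b:F, d:F. ✗
f: successors {d, f, h}; Box not q there: d:F, f:F, h:F. ✗
h: successors {b, f, h}; Box not q there: b:F, f:F, h:F. ✗
— 0 worlds.

1 and 0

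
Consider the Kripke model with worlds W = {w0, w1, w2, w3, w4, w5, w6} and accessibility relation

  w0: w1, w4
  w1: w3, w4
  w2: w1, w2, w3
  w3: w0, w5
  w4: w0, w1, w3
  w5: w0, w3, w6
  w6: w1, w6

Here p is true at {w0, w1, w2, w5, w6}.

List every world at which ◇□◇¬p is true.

w0: successors {w1, w4}; □◇¬p there: w1:F, w4:F. ✗
w1: successors {w3, w4}; □◇¬p there: w3:T, w4:F. ✓
w2: successors {w1, w2, w3}; □◇¬p there: w1:F, w2:F, w3:T. ✓
w3: successors {w0, w5}; □◇¬p there: w0:T, w5:F. ✓
w4: successors {w0, w1, w3}; □◇¬p there: w0:T, w1:F, w3:T. ✓
w5: successors {w0, w3, w6}; □◇¬p there: w0:T, w3:T, w6:F. ✓
w6: successors {w1, w6}; □◇¬p there: w1:F, w6:F. ✗

{w1, w2, w3, w4, w5}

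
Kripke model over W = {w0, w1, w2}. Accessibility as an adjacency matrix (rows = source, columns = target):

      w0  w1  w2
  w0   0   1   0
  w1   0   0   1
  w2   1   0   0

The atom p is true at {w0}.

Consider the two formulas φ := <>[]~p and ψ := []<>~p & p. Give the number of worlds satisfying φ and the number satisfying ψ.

For <>[]~p:
w0: successors {w1}; []~p there: w1:T. ✓
w1: successors {w2}; []~p there: w2:F. ✗
w2: successors {w0}; []~p there: w0:T. ✓
— 2 worlds.
For []<>~p & p:
w0: []<>~p is T, p is T. ✓
w1: []<>~p is F, p is F. ✗
w2: []<>~p is T, p is F. ✗
— 1 world.

2 and 1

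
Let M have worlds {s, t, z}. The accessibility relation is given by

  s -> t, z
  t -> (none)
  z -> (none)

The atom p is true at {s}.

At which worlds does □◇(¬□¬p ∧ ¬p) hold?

{t, z}

s: successors {t, z}; ◇(¬□¬p ∧ ¬p) there: t:F, z:F. ✗
t: no successors, so □◇(¬□¬p ∧ ¬p) holds vacuously. ✓
z: no successors, so □◇(¬□¬p ∧ ¬p) holds vacuously. ✓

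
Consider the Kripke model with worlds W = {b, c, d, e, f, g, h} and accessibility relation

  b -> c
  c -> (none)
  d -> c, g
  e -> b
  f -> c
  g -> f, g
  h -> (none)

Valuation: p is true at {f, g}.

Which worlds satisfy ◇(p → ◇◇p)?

{b, d, e, f, g}

b: successors {c}; p → ◇◇p there: c:T. ✓
c: no successors, so ◇(p → ◇◇p) fails. ✗
d: successors {c, g}; p → ◇◇p there: c:T, g:T. ✓
e: successors {b}; p → ◇◇p there: b:T. ✓
f: successors {c}; p → ◇◇p there: c:T. ✓
g: successors {f, g}; p → ◇◇p there: f:F, g:T. ✓
h: no successors, so ◇(p → ◇◇p) fails. ✗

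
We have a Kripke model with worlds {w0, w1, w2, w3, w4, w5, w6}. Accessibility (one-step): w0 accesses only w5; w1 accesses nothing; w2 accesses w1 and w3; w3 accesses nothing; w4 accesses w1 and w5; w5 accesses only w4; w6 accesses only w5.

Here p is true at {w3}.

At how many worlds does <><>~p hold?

4

w0: successors {w5}; <>~p there: w5:T. ✓
w1: no successors, so <><>~p fails. ✗
w2: successors {w1, w3}; <>~p there: w1:F, w3:F. ✗
w3: no successors, so <><>~p fails. ✗
w4: successors {w1, w5}; <>~p there: w1:F, w5:T. ✓
w5: successors {w4}; <>~p there: w4:T. ✓
w6: successors {w5}; <>~p there: w5:T. ✓
Satisfying worlds: {w0, w4, w5, w6}.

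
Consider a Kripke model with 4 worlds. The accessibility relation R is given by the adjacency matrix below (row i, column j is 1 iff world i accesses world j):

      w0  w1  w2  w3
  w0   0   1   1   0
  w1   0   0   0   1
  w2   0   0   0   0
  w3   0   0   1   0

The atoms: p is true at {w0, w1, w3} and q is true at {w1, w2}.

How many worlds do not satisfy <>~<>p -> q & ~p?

3

w0: <>~<>p is T, q & ~p is F. ✗
w1: <>~<>p is T, q & ~p is F. ✗
w2: <>~<>p is F, q & ~p is T. ✓
w3: <>~<>p is T, q & ~p is F. ✗
Satisfying worlds: {w2}.
So <>~<>p -> q & ~p fails at the other 3 worlds.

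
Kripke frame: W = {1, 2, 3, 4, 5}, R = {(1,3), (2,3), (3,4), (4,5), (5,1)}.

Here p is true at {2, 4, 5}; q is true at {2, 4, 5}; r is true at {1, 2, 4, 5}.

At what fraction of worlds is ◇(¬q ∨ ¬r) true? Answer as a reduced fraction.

3/5

1: successors {3}; ¬q ∨ ¬r there: 3:T. ✓
2: successors {3}; ¬q ∨ ¬r there: 3:T. ✓
3: successors {4}; ¬q ∨ ¬r there: 4:F. ✗
4: successors {5}; ¬q ∨ ¬r there: 5:F. ✗
5: successors {1}; ¬q ∨ ¬r there: 1:T. ✓
That's 3 of 5 worlds, so 3/5.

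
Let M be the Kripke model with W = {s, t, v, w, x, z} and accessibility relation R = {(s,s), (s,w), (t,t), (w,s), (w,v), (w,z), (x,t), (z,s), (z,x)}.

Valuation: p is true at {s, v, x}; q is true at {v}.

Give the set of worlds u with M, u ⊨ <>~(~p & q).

{s, t, w, x, z}

s: successors {s, w}; ~(~p & q) there: s:T, w:T. ✓
t: successors {t}; ~(~p & q) there: t:T. ✓
v: no successors, so <>~(~p & q) fails. ✗
w: successors {s, v, z}; ~(~p & q) there: s:T, v:T, z:T. ✓
x: successors {t}; ~(~p & q) there: t:T. ✓
z: successors {s, x}; ~(~p & q) there: s:T, x:T. ✓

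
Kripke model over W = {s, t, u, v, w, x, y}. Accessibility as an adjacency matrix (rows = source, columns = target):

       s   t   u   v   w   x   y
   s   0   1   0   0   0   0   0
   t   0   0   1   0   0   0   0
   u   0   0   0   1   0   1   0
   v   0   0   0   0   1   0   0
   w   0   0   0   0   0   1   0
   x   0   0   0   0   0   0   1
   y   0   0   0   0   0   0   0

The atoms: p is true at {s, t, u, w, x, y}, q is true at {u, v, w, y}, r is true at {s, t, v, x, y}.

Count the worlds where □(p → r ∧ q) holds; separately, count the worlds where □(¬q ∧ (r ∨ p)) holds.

For □(p → r ∧ q):
s: successors {t}; p → r ∧ q there: t:F. ✗
t: successors {u}; p → r ∧ q there: u:F. ✗
u: successors {v, x}; p → r ∧ q there: v:T, x:F. ✗
v: successors {w}; p → r ∧ q there: w:F. ✗
w: successors {x}; p → r ∧ q there: x:F. ✗
x: successors {y}; p → r ∧ q there: y:T. ✓
y: no successors, so □(p → r ∧ q) holds vacuously. ✓
— 2 worlds.
For □(¬q ∧ (r ∨ p)):
s: successors {t}; ¬q ∧ (r ∨ p) there: t:T. ✓
t: successors {u}; ¬q ∧ (r ∨ p) there: u:F. ✗
u: successors {v, x}; ¬q ∧ (r ∨ p) there: v:F, x:T. ✗
v: successors {w}; ¬q ∧ (r ∨ p) there: w:F. ✗
w: successors {x}; ¬q ∧ (r ∨ p) there: x:T. ✓
x: successors {y}; ¬q ∧ (r ∨ p) there: y:F. ✗
y: no successors, so □(¬q ∧ (r ∨ p)) holds vacuously. ✓
— 3 worlds.

2 and 3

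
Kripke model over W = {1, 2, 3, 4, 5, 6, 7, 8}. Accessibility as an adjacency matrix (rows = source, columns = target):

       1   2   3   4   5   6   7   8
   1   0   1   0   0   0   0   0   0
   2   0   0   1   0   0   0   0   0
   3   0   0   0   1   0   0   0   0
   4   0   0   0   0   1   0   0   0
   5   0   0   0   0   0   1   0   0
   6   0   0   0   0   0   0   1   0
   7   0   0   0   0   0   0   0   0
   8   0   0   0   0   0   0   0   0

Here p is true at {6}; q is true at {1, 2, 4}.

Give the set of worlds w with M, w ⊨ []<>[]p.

1: successors {2}; <>[]p there: 2:F. ✗
2: successors {3}; <>[]p there: 3:F. ✗
3: successors {4}; <>[]p there: 4:T. ✓
4: successors {5}; <>[]p there: 5:F. ✗
5: successors {6}; <>[]p there: 6:T. ✓
6: successors {7}; <>[]p there: 7:F. ✗
7: no successors, so []<>[]p holds vacuously. ✓
8: no successors, so []<>[]p holds vacuously. ✓

{3, 5, 7, 8}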